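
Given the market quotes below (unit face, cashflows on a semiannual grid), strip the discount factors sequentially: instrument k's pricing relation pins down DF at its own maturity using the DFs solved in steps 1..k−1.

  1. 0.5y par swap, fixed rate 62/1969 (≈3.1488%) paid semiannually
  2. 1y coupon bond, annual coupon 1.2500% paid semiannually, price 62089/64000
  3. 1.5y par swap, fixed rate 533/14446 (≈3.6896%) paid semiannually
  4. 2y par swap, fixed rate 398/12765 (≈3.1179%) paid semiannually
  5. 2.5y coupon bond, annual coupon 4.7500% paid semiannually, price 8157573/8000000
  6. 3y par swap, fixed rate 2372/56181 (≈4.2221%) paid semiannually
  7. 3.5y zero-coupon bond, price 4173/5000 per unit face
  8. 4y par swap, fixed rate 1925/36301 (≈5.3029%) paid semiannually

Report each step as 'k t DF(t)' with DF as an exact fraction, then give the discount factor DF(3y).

step 1 [0.5y] swap r/2=31/1969: DF=(1 − 31/1969·(0))/(1+31/1969) = 1969/2000 ≈ 0.984500
step 2 [1y] bond c/2=1/160: DF=(62089/64000 − 1/160·(0.984500))/(1+1/160) = 479/500 ≈ 0.958000
step 3 [1.5y] swap r/2=533/28892: DF=(1 − 533/28892·(0.984500+0.958000))/(1+533/28892) = 9467/10000 ≈ 0.946700
step 4 [2y] swap r/2=199/12765: DF=(1 − 199/12765·(0.984500+0.958000+0.946700))/(1+199/12765) = 9403/10000 ≈ 0.940300
step 5 [2.5y] bond c/2=19/800: DF=(8157573/8000000 − 19/800·(0.984500+0.958000+0.946700+0.940300))/(1+19/800) = 567/625 ≈ 0.907200
step 6 [3y] swap r/2=1186/56181: DF=(1 − 1186/56181·(0.984500+0.958000+0.946700+0.940300+0.907200))/(1+1186/56181) = 4407/5000 ≈ 0.881400
step 7 [3.5y] zero: DF = P = 4173/5000 ≈ 0.834600
step 8 [4y] swap r/2=1925/72602: DF=(1 − 1925/72602·(0.984500+0.958000+0.946700+0.940300+0.907200+0.881400+0.834600))/(1+1925/72602) = 323/400 ≈ 0.807500

1 1/2 1969/2000
2 1 479/500
3 3/2 9467/10000
4 2 9403/10000
5 5/2 567/625
6 3 4407/5000
7 7/2 4173/5000
8 4 323/400
DF(3y) = 4407/5000 ≈ 0.881400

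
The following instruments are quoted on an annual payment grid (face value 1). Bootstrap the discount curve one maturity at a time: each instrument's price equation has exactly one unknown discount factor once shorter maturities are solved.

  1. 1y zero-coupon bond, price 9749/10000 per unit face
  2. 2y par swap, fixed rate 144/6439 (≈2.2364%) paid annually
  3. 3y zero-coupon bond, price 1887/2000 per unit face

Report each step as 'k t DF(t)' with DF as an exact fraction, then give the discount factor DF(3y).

1 1 9749/10000
2 2 598/625
3 3 1887/2000
DF(3y) = 1887/2000 ≈ 0.943500

step 1 [1y] zero: DF = P = 9749/10000 ≈ 0.974900
step 2 [2y] swap r/1=144/6439: DF=(1 − 144/6439·(0.974900))/(1+144/6439) = 598/625 ≈ 0.956800
step 3 [3y] zero: DF = P = 1887/2000 ≈ 0.943500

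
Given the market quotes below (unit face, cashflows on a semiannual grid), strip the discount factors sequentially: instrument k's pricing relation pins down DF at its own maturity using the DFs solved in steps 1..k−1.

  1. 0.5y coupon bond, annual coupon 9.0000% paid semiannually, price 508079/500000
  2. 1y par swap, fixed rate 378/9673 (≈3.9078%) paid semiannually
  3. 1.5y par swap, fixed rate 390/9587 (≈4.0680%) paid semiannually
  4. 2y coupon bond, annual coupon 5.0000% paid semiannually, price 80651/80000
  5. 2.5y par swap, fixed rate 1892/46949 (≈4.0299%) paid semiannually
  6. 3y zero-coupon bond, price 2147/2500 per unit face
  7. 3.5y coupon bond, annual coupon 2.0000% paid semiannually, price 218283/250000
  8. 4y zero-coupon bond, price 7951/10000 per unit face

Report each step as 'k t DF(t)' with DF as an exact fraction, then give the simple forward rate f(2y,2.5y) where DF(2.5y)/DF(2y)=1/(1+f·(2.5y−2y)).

step 1 [0.5y] bond c/2=9/200: DF=(508079/500000 − 9/200·(0))/(1+9/200) = 2431/2500 ≈ 0.972400
step 2 [1y] swap r/2=189/9673: DF=(1 − 189/9673·(0.972400))/(1+189/9673) = 4811/5000 ≈ 0.962200
step 3 [1.5y] swap r/2=195/9587: DF=(1 − 195/9587·(0.972400+0.962200))/(1+195/9587) = 1883/2000 ≈ 0.941500
step 4 [2y] bond c/2=1/40: DF=(80651/80000 − 1/40·(0.972400+0.962200+0.941500))/(1+1/40) = 4567/5000 ≈ 0.913400
step 5 [2.5y] swap r/2=946/46949: DF=(1 − 946/46949·(0.972400+0.962200+0.941500+0.913400))/(1+946/46949) = 4527/5000 ≈ 0.905400
step 6 [3y] zero: DF = P = 2147/2500 ≈ 0.858800
step 7 [3.5y] bond c/2=1/100: DF=(218283/250000 − 1/100·(0.972400+0.962200+0.941500+0.913400+0.905400+0.858800))/(1+1/100) = 1619/2000 ≈ 0.809500
step 8 [4y] zero: DF = P = 7951/10000 ≈ 0.795100

1 1/2 2431/2500
2 1 4811/5000
3 3/2 1883/2000
4 2 4567/5000
5 5/2 4527/5000
6 3 2147/2500
7 7/2 1619/2000
8 4 7951/10000
f(2y,2.5y) = ((4567/5000)/(4527/5000) − 1)/(1/2) = 80/4527 ≈ 1.7672%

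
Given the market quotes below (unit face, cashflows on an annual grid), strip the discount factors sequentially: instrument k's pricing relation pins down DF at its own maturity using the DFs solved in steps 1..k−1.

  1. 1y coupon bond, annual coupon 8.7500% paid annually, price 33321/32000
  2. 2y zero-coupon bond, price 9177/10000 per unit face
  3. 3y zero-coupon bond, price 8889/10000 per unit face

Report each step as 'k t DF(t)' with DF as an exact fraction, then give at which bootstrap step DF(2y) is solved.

1 1 383/400
2 2 9177/10000
3 3 8889/10000
DF(2y) is solved at step 2

step 1 [1y] bond c/1=7/80: DF=(33321/32000 − 7/80·(0))/(1+7/80) = 383/400 ≈ 0.957500
step 2 [2y] zero: DF = P = 9177/10000 ≈ 0.917700
step 3 [3y] zero: DF = P = 8889/10000 ≈ 0.888900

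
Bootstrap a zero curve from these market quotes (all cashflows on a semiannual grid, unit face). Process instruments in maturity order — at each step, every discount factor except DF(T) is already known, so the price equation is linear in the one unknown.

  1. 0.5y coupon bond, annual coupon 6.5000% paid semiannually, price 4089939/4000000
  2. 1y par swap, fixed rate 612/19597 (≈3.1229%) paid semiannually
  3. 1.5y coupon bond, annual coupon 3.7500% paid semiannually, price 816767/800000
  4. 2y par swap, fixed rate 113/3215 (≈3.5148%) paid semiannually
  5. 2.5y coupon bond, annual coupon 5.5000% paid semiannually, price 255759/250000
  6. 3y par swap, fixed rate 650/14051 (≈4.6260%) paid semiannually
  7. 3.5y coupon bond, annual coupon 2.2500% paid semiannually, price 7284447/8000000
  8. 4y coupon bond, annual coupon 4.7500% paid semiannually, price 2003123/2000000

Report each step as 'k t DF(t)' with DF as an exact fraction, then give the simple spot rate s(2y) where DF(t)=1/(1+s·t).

step 1 [0.5y] bond c/2=13/400: DF=(4089939/4000000 − 13/400·(0))/(1+13/400) = 9903/10000 ≈ 0.990300
step 2 [1y] swap r/2=306/19597: DF=(1 − 306/19597·(0.990300))/(1+306/19597) = 4847/5000 ≈ 0.969400
step 3 [1.5y] bond c/2=3/160: DF=(816767/800000 − 3/160·(0.990300+0.969400))/(1+3/160) = 9661/10000 ≈ 0.966100
step 4 [2y] swap r/2=113/6430: DF=(1 − 113/6430·(0.990300+0.969400+0.966100))/(1+113/6430) = 4661/5000 ≈ 0.932200
step 5 [2.5y] bond c/2=11/400: DF=(255759/250000 − 11/400·(0.990300+0.969400+0.966100+0.932200))/(1+11/400) = 2231/2500 ≈ 0.892400
step 6 [3y] swap r/2=325/14051: DF=(1 − 325/14051·(0.990300+0.969400+0.966100+0.932200+0.892400))/(1+325/14051) = 87/100 ≈ 0.870000
step 7 [3.5y] bond c/2=9/800: DF=(7284447/8000000 − 9/800·(0.990300+0.969400+0.966100+0.932200+0.892400+0.870000))/(1+9/800) = 8379/10000 ≈ 0.837900
step 8 [4y] bond c/2=19/800: DF=(2003123/2000000 − 19/800·(0.990300+0.969400+0.966100+0.932200+0.892400+0.870000+0.837900))/(1+19/800) = 1657/2000 ≈ 0.828500

1 1/2 9903/10000
2 1 4847/5000
3 3/2 9661/10000
4 2 4661/5000
5 5/2 2231/2500
6 3 87/100
7 7/2 8379/10000
8 4 1657/2000
s(2y) = (1/(4661/5000) − 1)/(2) = 339/9322 ≈ 3.6366%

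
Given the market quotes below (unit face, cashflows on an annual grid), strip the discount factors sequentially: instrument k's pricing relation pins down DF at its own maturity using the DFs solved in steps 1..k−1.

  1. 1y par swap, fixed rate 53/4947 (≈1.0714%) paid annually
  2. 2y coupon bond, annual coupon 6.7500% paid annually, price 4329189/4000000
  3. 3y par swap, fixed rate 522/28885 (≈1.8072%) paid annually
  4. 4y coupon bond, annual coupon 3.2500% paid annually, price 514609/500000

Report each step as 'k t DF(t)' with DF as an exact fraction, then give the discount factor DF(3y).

1 1 4947/5000
2 2 9513/10000
3 3 4739/5000
4 4 9059/10000
DF(3y) = 4739/5000 ≈ 0.947800

step 1 [1y] swap r/1=53/4947: DF=(1 − 53/4947·(0))/(1+53/4947) = 4947/5000 ≈ 0.989400
step 2 [2y] bond c/1=27/400: DF=(4329189/4000000 − 27/400·(0.989400))/(1+27/400) = 9513/10000 ≈ 0.951300
step 3 [3y] swap r/1=522/28885: DF=(1 − 522/28885·(0.989400+0.951300))/(1+522/28885) = 4739/5000 ≈ 0.947800
step 4 [4y] bond c/1=13/400: DF=(514609/500000 − 13/400·(0.989400+0.951300+0.947800))/(1+13/400) = 9059/10000 ≈ 0.905900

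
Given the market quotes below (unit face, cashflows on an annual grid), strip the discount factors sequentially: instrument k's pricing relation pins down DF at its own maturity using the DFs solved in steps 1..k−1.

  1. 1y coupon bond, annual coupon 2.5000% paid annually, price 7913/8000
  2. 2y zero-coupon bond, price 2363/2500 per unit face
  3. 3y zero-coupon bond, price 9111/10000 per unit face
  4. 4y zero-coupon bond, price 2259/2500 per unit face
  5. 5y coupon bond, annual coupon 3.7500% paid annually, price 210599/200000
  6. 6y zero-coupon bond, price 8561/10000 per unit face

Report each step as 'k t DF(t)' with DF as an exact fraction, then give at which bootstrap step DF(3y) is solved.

step 1 [1y] bond c/1=1/40: DF=(7913/8000 − 1/40·(0))/(1+1/40) = 193/200 ≈ 0.965000
step 2 [2y] zero: DF = P = 2363/2500 ≈ 0.945200
step 3 [3y] zero: DF = P = 9111/10000 ≈ 0.911100
step 4 [4y] zero: DF = P = 2259/2500 ≈ 0.903600
step 5 [5y] bond c/1=3/80: DF=(210599/200000 − 3/80·(0.965000+0.945200+0.911100+0.903600))/(1+3/80) = 8803/10000 ≈ 0.880300
step 6 [6y] zero: DF = P = 8561/10000 ≈ 0.856100

1 1 193/200
2 2 2363/2500
3 3 9111/10000
4 4 2259/2500
5 5 8803/10000
6 6 8561/10000
DF(3y) is solved at step 3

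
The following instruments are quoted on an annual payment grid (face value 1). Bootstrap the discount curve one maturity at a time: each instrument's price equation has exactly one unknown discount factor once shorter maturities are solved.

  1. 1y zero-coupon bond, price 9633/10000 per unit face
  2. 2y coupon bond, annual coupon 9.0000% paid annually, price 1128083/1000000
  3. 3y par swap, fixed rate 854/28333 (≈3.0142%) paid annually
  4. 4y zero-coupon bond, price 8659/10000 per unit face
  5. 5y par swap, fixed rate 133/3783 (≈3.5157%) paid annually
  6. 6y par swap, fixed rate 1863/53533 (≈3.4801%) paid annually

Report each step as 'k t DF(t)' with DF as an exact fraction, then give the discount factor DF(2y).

1 1 9633/10000
2 2 4777/5000
3 3 4573/5000
4 4 8659/10000
5 5 2101/2500
6 6 8137/10000
DF(2y) = 4777/5000 ≈ 0.955400

step 1 [1y] zero: DF = P = 9633/10000 ≈ 0.963300
step 2 [2y] bond c/1=9/100: DF=(1128083/1000000 − 9/100·(0.963300))/(1+9/100) = 4777/5000 ≈ 0.955400
step 3 [3y] swap r/1=854/28333: DF=(1 − 854/28333·(0.963300+0.955400))/(1+854/28333) = 4573/5000 ≈ 0.914600
step 4 [4y] zero: DF = P = 8659/10000 ≈ 0.865900
step 5 [5y] swap r/1=133/3783: DF=(1 − 133/3783·(0.963300+0.955400+0.914600+0.865900))/(1+133/3783) = 2101/2500 ≈ 0.840400
step 6 [6y] swap r/1=1863/53533: DF=(1 − 1863/53533·(0.963300+0.955400+0.914600+0.865900+0.840400))/(1+1863/53533) = 8137/10000 ≈ 0.813700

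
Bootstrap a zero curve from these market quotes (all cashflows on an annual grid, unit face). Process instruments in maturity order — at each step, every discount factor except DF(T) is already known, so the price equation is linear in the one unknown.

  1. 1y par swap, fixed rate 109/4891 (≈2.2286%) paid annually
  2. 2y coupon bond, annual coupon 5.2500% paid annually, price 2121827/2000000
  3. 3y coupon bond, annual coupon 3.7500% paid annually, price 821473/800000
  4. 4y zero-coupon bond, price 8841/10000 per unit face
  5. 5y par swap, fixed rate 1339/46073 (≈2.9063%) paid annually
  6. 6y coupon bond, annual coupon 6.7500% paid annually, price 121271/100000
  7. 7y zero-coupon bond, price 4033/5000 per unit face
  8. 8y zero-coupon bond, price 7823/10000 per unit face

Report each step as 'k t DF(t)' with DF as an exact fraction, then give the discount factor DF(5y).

1 1 4891/5000
2 2 1199/1250
3 3 9197/10000
4 4 8841/10000
5 5 8661/10000
6 6 8447/10000
7 7 4033/5000
8 8 7823/10000
DF(5y) = 8661/10000 ≈ 0.866100

step 1 [1y] swap r/1=109/4891: DF=(1 − 109/4891·(0))/(1+109/4891) = 4891/5000 ≈ 0.978200
step 2 [2y] bond c/1=21/400: DF=(2121827/2000000 − 21/400·(0.978200))/(1+21/400) = 1199/1250 ≈ 0.959200
step 3 [3y] bond c/1=3/80: DF=(821473/800000 − 3/80·(0.978200+0.959200))/(1+3/80) = 9197/10000 ≈ 0.919700
step 4 [4y] zero: DF = P = 8841/10000 ≈ 0.884100
step 5 [5y] swap r/1=1339/46073: DF=(1 − 1339/46073·(0.978200+0.959200+0.919700+0.884100))/(1+1339/46073) = 8661/10000 ≈ 0.866100
step 6 [6y] bond c/1=27/400: DF=(121271/100000 − 27/400·(0.978200+0.959200+0.919700+0.884100+0.866100))/(1+27/400) = 8447/10000 ≈ 0.844700
step 7 [7y] zero: DF = P = 4033/5000 ≈ 0.806600
step 8 [8y] zero: DF = P = 7823/10000 ≈ 0.782300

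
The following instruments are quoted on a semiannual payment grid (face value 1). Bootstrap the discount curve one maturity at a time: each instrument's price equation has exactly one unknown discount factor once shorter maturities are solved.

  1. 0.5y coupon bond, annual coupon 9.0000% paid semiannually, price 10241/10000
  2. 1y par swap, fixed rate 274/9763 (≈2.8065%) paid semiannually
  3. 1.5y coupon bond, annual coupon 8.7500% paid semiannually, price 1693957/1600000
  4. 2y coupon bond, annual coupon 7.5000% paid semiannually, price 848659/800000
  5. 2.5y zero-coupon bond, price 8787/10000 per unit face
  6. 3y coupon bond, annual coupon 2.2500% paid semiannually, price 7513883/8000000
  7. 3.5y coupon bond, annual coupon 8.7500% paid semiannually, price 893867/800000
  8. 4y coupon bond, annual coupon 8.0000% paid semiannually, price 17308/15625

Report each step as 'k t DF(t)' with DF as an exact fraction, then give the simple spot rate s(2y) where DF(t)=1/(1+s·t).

step 1 [0.5y] bond c/2=9/200: DF=(10241/10000 − 9/200·(0))/(1+9/200) = 49/50 ≈ 0.980000
step 2 [1y] swap r/2=137/9763: DF=(1 − 137/9763·(0.980000))/(1+137/9763) = 4863/5000 ≈ 0.972600
step 3 [1.5y] bond c/2=7/160: DF=(1693957/1600000 − 7/160·(0.980000+0.972600))/(1+7/160) = 373/400 ≈ 0.932500
step 4 [2y] bond c/2=3/80: DF=(848659/800000 − 3/80·(0.980000+0.972600+0.932500))/(1+3/80) = 4591/5000 ≈ 0.918200
step 5 [2.5y] zero: DF = P = 8787/10000 ≈ 0.878700
step 6 [3y] bond c/2=9/800: DF=(7513883/8000000 − 9/800·(0.980000+0.972600+0.932500+0.918200+0.878700))/(1+9/800) = 8767/10000 ≈ 0.876700
step 7 [3.5y] bond c/2=7/160: DF=(893867/800000 − 7/160·(0.980000+0.972600+0.932500+0.918200+0.878700+0.876700))/(1+7/160) = 67/80 ≈ 0.837500
step 8 [4y] bond c/2=1/25: DF=(17308/15625 − 1/25·(0.980000+0.972600+0.932500+0.918200+0.878700+0.876700+0.837500))/(1+1/25) = 8191/10000 ≈ 0.819100

1 1/2 49/50
2 1 4863/5000
3 3/2 373/400
4 2 4591/5000
5 5/2 8787/10000
6 3 8767/10000
7 7/2 67/80
8 4 8191/10000
s(2y) = (1/(4591/5000) − 1)/(2) = 409/9182 ≈ 4.4544%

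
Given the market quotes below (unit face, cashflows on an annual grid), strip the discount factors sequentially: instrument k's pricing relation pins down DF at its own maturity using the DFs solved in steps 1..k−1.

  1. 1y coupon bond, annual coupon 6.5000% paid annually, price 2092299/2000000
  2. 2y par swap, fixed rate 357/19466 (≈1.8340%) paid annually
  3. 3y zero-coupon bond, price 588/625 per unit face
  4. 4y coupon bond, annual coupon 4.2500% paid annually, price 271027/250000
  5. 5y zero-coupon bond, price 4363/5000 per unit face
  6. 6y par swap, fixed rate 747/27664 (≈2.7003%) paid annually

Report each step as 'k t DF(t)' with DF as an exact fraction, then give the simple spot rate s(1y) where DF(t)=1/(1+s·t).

1 1 9823/10000
2 2 9643/10000
3 3 588/625
4 4 4611/5000
5 5 4363/5000
6 6 4253/5000
s(1y) = (1/(9823/10000) − 1)/(1) = 177/9823 ≈ 1.8019%

step 1 [1y] bond c/1=13/200: DF=(2092299/2000000 − 13/200·(0))/(1+13/200) = 9823/10000 ≈ 0.982300
step 2 [2y] swap r/1=357/19466: DF=(1 − 357/19466·(0.982300))/(1+357/19466) = 9643/10000 ≈ 0.964300
step 3 [3y] zero: DF = P = 588/625 ≈ 0.940800
step 4 [4y] bond c/1=17/400: DF=(271027/250000 − 17/400·(0.982300+0.964300+0.940800))/(1+17/400) = 4611/5000 ≈ 0.922200
step 5 [5y] zero: DF = P = 4363/5000 ≈ 0.872600
step 6 [6y] swap r/1=747/27664: DF=(1 − 747/27664·(0.982300+0.964300+0.940800+0.922200+0.872600))/(1+747/27664) = 4253/5000 ≈ 0.850600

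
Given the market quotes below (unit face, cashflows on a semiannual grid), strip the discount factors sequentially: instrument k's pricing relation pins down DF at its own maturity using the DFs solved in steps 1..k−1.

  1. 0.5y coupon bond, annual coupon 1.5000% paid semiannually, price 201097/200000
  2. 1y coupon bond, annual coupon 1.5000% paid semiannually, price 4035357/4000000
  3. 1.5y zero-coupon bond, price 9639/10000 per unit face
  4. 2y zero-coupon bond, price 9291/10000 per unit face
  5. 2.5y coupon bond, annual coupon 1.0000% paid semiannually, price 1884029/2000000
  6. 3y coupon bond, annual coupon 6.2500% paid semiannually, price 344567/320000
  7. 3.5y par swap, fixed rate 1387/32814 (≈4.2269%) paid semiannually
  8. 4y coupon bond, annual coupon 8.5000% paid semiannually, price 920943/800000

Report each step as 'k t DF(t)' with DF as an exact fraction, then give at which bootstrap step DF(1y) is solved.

step 1 [0.5y] bond c/2=3/400: DF=(201097/200000 − 3/400·(0))/(1+3/400) = 499/500 ≈ 0.998000
step 2 [1y] bond c/2=3/400: DF=(4035357/4000000 − 3/400·(0.998000))/(1+3/400) = 9939/10000 ≈ 0.993900
step 3 [1.5y] zero: DF = P = 9639/10000 ≈ 0.963900
step 4 [2y] zero: DF = P = 9291/10000 ≈ 0.929100
step 5 [2.5y] bond c/2=1/200: DF=(1884029/2000000 − 1/200·(0.998000+0.993900+0.963900+0.929100))/(1+1/200) = 459/500 ≈ 0.918000
step 6 [3y] bond c/2=1/32: DF=(344567/320000 − 1/32·(0.998000+0.993900+0.963900+0.929100+0.918000))/(1+1/32) = 4493/5000 ≈ 0.898600
step 7 [3.5y] swap r/2=1387/65628: DF=(1 − 1387/65628·(0.998000+0.993900+0.963900+0.929100+0.918000+0.898600))/(1+1387/65628) = 8613/10000 ≈ 0.861300
step 8 [4y] bond c/2=17/400: DF=(920943/800000 − 17/400·(0.998000+0.993900+0.963900+0.929100+0.918000+0.898600+0.861300))/(1+17/400) = 8367/10000 ≈ 0.836700

1 1/2 499/500
2 1 9939/10000
3 3/2 9639/10000
4 2 9291/10000
5 5/2 459/500
6 3 4493/5000
7 7/2 8613/10000
8 4 8367/10000
DF(1y) is solved at step 2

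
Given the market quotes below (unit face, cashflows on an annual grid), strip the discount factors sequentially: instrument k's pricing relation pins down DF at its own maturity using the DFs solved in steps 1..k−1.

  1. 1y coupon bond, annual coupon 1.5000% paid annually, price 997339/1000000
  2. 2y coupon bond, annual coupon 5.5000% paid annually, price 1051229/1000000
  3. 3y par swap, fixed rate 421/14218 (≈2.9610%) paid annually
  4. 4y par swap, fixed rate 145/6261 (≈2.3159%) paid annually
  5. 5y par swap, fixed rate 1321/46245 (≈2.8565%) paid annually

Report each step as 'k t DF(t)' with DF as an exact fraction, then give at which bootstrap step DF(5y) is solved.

step 1 [1y] bond c/1=3/200: DF=(997339/1000000 − 3/200·(0))/(1+3/200) = 4913/5000 ≈ 0.982600
step 2 [2y] bond c/1=11/200: DF=(1051229/1000000 − 11/200·(0.982600))/(1+11/200) = 2363/2500 ≈ 0.945200
step 3 [3y] swap r/1=421/14218: DF=(1 − 421/14218·(0.982600+0.945200))/(1+421/14218) = 4579/5000 ≈ 0.915800
step 4 [4y] swap r/1=145/6261: DF=(1 − 145/6261·(0.982600+0.945200+0.915800))/(1+145/6261) = 913/1000 ≈ 0.913000
step 5 [5y] swap r/1=1321/46245: DF=(1 − 1321/46245·(0.982600+0.945200+0.915800+0.913000))/(1+1321/46245) = 8679/10000 ≈ 0.867900

1 1 4913/5000
2 2 2363/2500
3 3 4579/5000
4 4 913/1000
5 5 8679/10000
DF(5y) is solved at step 5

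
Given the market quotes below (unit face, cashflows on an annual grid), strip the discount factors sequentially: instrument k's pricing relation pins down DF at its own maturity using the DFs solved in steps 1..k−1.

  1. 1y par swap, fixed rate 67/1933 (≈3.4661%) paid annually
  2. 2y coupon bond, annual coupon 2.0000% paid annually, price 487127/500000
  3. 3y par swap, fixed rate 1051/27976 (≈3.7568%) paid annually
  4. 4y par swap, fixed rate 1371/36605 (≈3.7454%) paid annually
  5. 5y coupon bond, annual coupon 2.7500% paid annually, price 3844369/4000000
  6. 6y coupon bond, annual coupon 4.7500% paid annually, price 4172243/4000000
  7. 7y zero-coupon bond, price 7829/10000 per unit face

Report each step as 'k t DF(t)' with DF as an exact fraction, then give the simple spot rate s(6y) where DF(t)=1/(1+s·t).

1 1 1933/2000
2 2 4681/5000
3 3 8949/10000
4 4 8629/10000
5 5 4187/5000
6 6 3959/5000
7 7 7829/10000
s(6y) = (1/(3959/5000) − 1)/(6) = 347/7918 ≈ 4.3824%

step 1 [1y] swap r/1=67/1933: DF=(1 − 67/1933·(0))/(1+67/1933) = 1933/2000 ≈ 0.966500
step 2 [2y] bond c/1=1/50: DF=(487127/500000 − 1/50·(0.966500))/(1+1/50) = 4681/5000 ≈ 0.936200
step 3 [3y] swap r/1=1051/27976: DF=(1 − 1051/27976·(0.966500+0.936200))/(1+1051/27976) = 8949/10000 ≈ 0.894900
step 4 [4y] swap r/1=1371/36605: DF=(1 − 1371/36605·(0.966500+0.936200+0.894900))/(1+1371/36605) = 8629/10000 ≈ 0.862900
step 5 [5y] bond c/1=11/400: DF=(3844369/4000000 − 11/400·(0.966500+0.936200+0.894900+0.862900))/(1+11/400) = 4187/5000 ≈ 0.837400
step 6 [6y] bond c/1=19/400: DF=(4172243/4000000 − 19/400·(0.966500+0.936200+0.894900+0.862900+0.837400))/(1+19/400) = 3959/5000 ≈ 0.791800
step 7 [7y] zero: DF = P = 7829/10000 ≈ 0.782900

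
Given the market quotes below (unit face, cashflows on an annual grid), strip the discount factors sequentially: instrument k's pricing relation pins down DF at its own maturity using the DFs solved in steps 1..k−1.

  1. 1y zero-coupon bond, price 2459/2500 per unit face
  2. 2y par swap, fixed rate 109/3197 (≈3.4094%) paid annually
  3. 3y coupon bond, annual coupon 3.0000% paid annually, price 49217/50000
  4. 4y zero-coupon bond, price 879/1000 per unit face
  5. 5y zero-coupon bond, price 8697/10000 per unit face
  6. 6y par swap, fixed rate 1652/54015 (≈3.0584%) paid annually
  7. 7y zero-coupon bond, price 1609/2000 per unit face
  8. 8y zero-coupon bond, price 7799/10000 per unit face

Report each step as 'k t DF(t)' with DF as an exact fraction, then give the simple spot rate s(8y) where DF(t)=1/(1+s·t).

1 1 2459/2500
2 2 4673/5000
3 3 4499/5000
4 4 879/1000
5 5 8697/10000
6 6 2087/2500
7 7 1609/2000
8 8 7799/10000
s(8y) = (1/(7799/10000) − 1)/(8) = 2201/62392 ≈ 3.5277%

step 1 [1y] zero: DF = P = 2459/2500 ≈ 0.983600
step 2 [2y] swap r/1=109/3197: DF=(1 − 109/3197·(0.983600))/(1+109/3197) = 4673/5000 ≈ 0.934600
step 3 [3y] bond c/1=3/100: DF=(49217/50000 − 3/100·(0.983600+0.934600))/(1+3/100) = 4499/5000 ≈ 0.899800
step 4 [4y] zero: DF = P = 879/1000 ≈ 0.879000
step 5 [5y] zero: DF = P = 8697/10000 ≈ 0.869700
step 6 [6y] swap r/1=1652/54015: DF=(1 − 1652/54015·(0.983600+0.934600+0.899800+0.879000+0.869700))/(1+1652/54015) = 2087/2500 ≈ 0.834800
step 7 [7y] zero: DF = P = 1609/2000 ≈ 0.804500
step 8 [8y] zero: DF = P = 7799/10000 ≈ 0.779900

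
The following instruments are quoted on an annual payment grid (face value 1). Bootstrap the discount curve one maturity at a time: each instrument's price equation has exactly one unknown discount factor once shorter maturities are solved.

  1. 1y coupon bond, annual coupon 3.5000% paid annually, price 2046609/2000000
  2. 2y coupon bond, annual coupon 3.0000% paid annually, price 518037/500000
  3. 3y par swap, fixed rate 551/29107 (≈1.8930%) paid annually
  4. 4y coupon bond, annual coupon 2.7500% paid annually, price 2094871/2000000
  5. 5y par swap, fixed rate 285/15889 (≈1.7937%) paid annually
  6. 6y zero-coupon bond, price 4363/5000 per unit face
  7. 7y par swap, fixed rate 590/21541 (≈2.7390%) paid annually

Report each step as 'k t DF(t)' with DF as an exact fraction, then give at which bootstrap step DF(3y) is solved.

step 1 [1y] bond c/1=7/200: DF=(2046609/2000000 − 7/200·(0))/(1+7/200) = 9887/10000 ≈ 0.988700
step 2 [2y] bond c/1=3/100: DF=(518037/500000 − 3/100·(0.988700))/(1+3/100) = 9771/10000 ≈ 0.977100
step 3 [3y] swap r/1=551/29107: DF=(1 − 551/29107·(0.988700+0.977100))/(1+551/29107) = 9449/10000 ≈ 0.944900
step 4 [4y] bond c/1=11/400: DF=(2094871/2000000 − 11/400·(0.988700+0.977100+0.944900))/(1+11/400) = 1883/2000 ≈ 0.941500
step 5 [5y] swap r/1=285/15889: DF=(1 − 285/15889·(0.988700+0.977100+0.944900+0.941500))/(1+285/15889) = 1829/2000 ≈ 0.914500
step 6 [6y] zero: DF = P = 4363/5000 ≈ 0.872600
step 7 [7y] swap r/1=590/21541: DF=(1 − 590/21541·(0.988700+0.977100+0.944900+0.941500+0.914500+0.872600))/(1+590/21541) = 823/1000 ≈ 0.823000

1 1 9887/10000
2 2 9771/10000
3 3 9449/10000
4 4 1883/2000
5 5 1829/2000
6 6 4363/5000
7 7 823/1000
DF(3y) is solved at step 3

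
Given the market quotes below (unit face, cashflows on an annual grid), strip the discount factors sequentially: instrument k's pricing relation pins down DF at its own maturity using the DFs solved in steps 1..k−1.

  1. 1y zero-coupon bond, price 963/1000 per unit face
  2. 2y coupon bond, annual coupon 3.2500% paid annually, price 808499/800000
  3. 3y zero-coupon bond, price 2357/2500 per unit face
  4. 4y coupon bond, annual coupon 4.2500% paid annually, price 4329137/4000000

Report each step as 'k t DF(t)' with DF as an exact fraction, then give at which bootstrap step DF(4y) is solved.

step 1 [1y] zero: DF = P = 963/1000 ≈ 0.963000
step 2 [2y] bond c/1=13/400: DF=(808499/800000 − 13/400·(0.963000))/(1+13/400) = 1897/2000 ≈ 0.948500
step 3 [3y] zero: DF = P = 2357/2500 ≈ 0.942800
step 4 [4y] bond c/1=17/400: DF=(4329137/4000000 − 17/400·(0.963000+0.948500+0.942800))/(1+17/400) = 4609/5000 ≈ 0.921800

1 1 963/1000
2 2 1897/2000
3 3 2357/2500
4 4 4609/5000
DF(4y) is solved at step 4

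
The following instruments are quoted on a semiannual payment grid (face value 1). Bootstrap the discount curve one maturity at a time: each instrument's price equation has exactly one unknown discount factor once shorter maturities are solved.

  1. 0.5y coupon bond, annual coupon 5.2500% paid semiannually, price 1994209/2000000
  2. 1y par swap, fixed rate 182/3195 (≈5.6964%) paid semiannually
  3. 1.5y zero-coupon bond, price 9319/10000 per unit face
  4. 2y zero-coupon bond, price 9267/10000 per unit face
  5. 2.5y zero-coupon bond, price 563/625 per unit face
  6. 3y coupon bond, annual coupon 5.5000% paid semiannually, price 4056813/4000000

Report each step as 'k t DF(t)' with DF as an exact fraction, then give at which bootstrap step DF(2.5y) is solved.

step 1 [0.5y] bond c/2=21/800: DF=(1994209/2000000 − 21/800·(0))/(1+21/800) = 2429/2500 ≈ 0.971600
step 2 [1y] swap r/2=91/3195: DF=(1 − 91/3195·(0.971600))/(1+91/3195) = 4727/5000 ≈ 0.945400
step 3 [1.5y] zero: DF = P = 9319/10000 ≈ 0.931900
step 4 [2y] zero: DF = P = 9267/10000 ≈ 0.926700
step 5 [2.5y] zero: DF = P = 563/625 ≈ 0.900800
step 6 [3y] bond c/2=11/400: DF=(4056813/4000000 − 11/400·(0.971600+0.945400+0.931900+0.926700+0.900800))/(1+11/400) = 8619/10000 ≈ 0.861900

1 1/2 2429/2500
2 1 4727/5000
3 3/2 9319/10000
4 2 9267/10000
5 5/2 563/625
6 3 8619/10000
DF(2.5y) is solved at step 5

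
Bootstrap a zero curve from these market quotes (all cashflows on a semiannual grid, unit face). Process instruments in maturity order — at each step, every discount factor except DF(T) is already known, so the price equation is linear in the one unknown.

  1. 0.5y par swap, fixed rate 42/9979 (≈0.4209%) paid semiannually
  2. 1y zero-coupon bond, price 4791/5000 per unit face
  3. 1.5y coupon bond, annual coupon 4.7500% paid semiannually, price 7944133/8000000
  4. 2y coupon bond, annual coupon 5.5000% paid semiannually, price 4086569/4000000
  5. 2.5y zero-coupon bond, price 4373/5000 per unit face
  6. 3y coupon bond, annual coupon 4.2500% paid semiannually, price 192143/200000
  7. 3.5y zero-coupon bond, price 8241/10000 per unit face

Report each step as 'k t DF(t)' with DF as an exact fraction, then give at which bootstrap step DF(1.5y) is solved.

step 1 [0.5y] swap r/2=21/9979: DF=(1 − 21/9979·(0))/(1+21/9979) = 9979/10000 ≈ 0.997900
step 2 [1y] zero: DF = P = 4791/5000 ≈ 0.958200
step 3 [1.5y] bond c/2=19/800: DF=(7944133/8000000 − 19/800·(0.997900+0.958200))/(1+19/800) = 4623/5000 ≈ 0.924600
step 4 [2y] bond c/2=11/400: DF=(4086569/4000000 − 11/400·(0.997900+0.958200+0.924600))/(1+11/400) = 2293/2500 ≈ 0.917200
step 5 [2.5y] zero: DF = P = 4373/5000 ≈ 0.874600
step 6 [3y] bond c/2=17/800: DF=(192143/200000 − 17/800·(0.997900+0.958200+0.924600+0.917200+0.874600))/(1+17/800) = 1687/2000 ≈ 0.843500
step 7 [3.5y] zero: DF = P = 8241/10000 ≈ 0.824100

1 1/2 9979/10000
2 1 4791/5000
3 3/2 4623/5000
4 2 2293/2500
5 5/2 4373/5000
6 3 1687/2000
7 7/2 8241/10000
DF(1.5y) is solved at step 3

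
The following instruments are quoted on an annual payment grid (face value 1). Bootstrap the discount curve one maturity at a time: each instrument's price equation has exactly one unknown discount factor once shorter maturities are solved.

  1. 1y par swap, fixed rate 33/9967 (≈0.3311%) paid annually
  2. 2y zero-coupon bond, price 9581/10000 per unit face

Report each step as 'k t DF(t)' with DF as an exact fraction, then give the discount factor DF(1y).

step 1 [1y] swap r/1=33/9967: DF=(1 − 33/9967·(0))/(1+33/9967) = 9967/10000 ≈ 0.996700
step 2 [2y] zero: DF = P = 9581/10000 ≈ 0.958100

1 1 9967/10000
2 2 9581/10000
DF(1y) = 9967/10000 ≈ 0.996700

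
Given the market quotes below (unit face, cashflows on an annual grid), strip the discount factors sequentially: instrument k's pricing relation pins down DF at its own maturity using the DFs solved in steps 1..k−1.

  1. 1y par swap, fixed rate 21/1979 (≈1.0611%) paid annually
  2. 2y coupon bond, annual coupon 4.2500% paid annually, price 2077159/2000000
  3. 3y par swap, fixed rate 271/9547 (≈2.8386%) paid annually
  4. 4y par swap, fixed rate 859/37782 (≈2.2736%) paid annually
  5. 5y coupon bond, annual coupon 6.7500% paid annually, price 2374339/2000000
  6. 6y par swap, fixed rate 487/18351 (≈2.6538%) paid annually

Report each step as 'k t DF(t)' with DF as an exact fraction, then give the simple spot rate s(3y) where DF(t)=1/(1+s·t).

1 1 1979/2000
2 2 9559/10000
3 3 9187/10000
4 4 9141/10000
5 5 2183/2500
6 6 8539/10000
s(3y) = (1/(9187/10000) − 1)/(3) = 271/9187 ≈ 2.9498%

step 1 [1y] swap r/1=21/1979: DF=(1 − 21/1979·(0))/(1+21/1979) = 1979/2000 ≈ 0.989500
step 2 [2y] bond c/1=17/400: DF=(2077159/2000000 − 17/400·(0.989500))/(1+17/400) = 9559/10000 ≈ 0.955900
step 3 [3y] swap r/1=271/9547: DF=(1 − 271/9547·(0.989500+0.955900))/(1+271/9547) = 9187/10000 ≈ 0.918700
step 4 [4y] swap r/1=859/37782: DF=(1 − 859/37782·(0.989500+0.955900+0.918700))/(1+859/37782) = 9141/10000 ≈ 0.914100
step 5 [5y] bond c/1=27/400: DF=(2374339/2000000 − 27/400·(0.989500+0.955900+0.918700+0.914100))/(1+27/400) = 2183/2500 ≈ 0.873200
step 6 [6y] swap r/1=487/18351: DF=(1 − 487/18351·(0.989500+0.955900+0.918700+0.914100+0.873200))/(1+487/18351) = 8539/10000 ≈ 0.853900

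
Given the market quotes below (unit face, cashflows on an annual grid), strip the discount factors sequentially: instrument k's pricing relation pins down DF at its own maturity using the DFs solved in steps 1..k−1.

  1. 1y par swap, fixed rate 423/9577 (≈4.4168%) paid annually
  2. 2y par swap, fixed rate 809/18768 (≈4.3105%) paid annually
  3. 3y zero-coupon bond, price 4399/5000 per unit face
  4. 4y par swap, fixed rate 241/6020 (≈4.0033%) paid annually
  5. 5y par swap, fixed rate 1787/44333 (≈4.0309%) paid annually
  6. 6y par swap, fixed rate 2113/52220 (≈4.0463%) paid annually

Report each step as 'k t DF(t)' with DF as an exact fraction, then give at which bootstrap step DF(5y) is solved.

step 1 [1y] swap r/1=423/9577: DF=(1 − 423/9577·(0))/(1+423/9577) = 9577/10000 ≈ 0.957700
step 2 [2y] swap r/1=809/18768: DF=(1 − 809/18768·(0.957700))/(1+809/18768) = 9191/10000 ≈ 0.919100
step 3 [3y] zero: DF = P = 4399/5000 ≈ 0.879800
step 4 [4y] swap r/1=241/6020: DF=(1 − 241/6020·(0.957700+0.919100+0.879800))/(1+241/6020) = 4277/5000 ≈ 0.855400
step 5 [5y] swap r/1=1787/44333: DF=(1 − 1787/44333·(0.957700+0.919100+0.879800+0.855400))/(1+1787/44333) = 8213/10000 ≈ 0.821300
step 6 [6y] swap r/1=2113/52220: DF=(1 − 2113/52220·(0.957700+0.919100+0.879800+0.855400+0.821300))/(1+2113/52220) = 7887/10000 ≈ 0.788700

1 1 9577/10000
2 2 9191/10000
3 3 4399/5000
4 4 4277/5000
5 5 8213/10000
6 6 7887/10000
DF(5y) is solved at step 5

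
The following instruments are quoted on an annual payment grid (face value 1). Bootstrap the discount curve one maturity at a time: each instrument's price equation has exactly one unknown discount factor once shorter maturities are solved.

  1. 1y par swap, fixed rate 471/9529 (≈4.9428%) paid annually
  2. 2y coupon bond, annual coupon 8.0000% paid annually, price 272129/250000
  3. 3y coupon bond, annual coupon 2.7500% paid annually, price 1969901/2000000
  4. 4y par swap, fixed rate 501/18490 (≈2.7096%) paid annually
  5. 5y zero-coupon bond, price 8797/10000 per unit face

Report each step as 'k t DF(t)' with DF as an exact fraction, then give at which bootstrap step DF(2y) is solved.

1 1 9529/10000
2 2 9373/10000
3 3 227/250
4 4 4499/5000
5 5 8797/10000
DF(2y) is solved at step 2

step 1 [1y] swap r/1=471/9529: DF=(1 − 471/9529·(0))/(1+471/9529) = 9529/10000 ≈ 0.952900
step 2 [2y] bond c/1=2/25: DF=(272129/250000 − 2/25·(0.952900))/(1+2/25) = 9373/10000 ≈ 0.937300
step 3 [3y] bond c/1=11/400: DF=(1969901/2000000 − 11/400·(0.952900+0.937300))/(1+11/400) = 227/250 ≈ 0.908000
step 4 [4y] swap r/1=501/18490: DF=(1 − 501/18490·(0.952900+0.937300+0.908000))/(1+501/18490) = 4499/5000 ≈ 0.899800
step 5 [5y] zero: DF = P = 8797/10000 ≈ 0.879700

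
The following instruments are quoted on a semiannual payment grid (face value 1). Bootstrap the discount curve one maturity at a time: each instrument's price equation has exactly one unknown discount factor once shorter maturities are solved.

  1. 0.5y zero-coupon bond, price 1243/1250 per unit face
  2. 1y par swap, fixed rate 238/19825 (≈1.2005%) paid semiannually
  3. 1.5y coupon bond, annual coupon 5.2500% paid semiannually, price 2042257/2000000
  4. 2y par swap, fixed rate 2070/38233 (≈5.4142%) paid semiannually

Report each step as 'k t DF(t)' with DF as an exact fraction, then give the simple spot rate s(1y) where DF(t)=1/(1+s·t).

step 1 [0.5y] zero: DF = P = 1243/1250 ≈ 0.994400
step 2 [1y] swap r/2=119/19825: DF=(1 − 119/19825·(0.994400))/(1+119/19825) = 9881/10000 ≈ 0.988100
step 3 [1.5y] bond c/2=21/800: DF=(2042257/2000000 − 21/800·(0.994400+0.988100))/(1+21/800) = 9443/10000 ≈ 0.944300
step 4 [2y] swap r/2=1035/38233: DF=(1 − 1035/38233·(0.994400+0.988100+0.944300))/(1+1035/38233) = 1793/2000 ≈ 0.896500

1 1/2 1243/1250
2 1 9881/10000
3 3/2 9443/10000
4 2 1793/2000
s(1y) = (1/(9881/10000) − 1)/(1) = 119/9881 ≈ 1.2043%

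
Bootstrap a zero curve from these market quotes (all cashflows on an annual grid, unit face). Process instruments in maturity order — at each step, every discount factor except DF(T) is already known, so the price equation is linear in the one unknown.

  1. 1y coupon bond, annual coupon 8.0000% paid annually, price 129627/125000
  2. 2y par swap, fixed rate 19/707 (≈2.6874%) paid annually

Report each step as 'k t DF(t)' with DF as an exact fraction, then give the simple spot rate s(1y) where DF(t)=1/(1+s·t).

step 1 [1y] bond c/1=2/25: DF=(129627/125000 − 2/25·(0))/(1+2/25) = 4801/5000 ≈ 0.960200
step 2 [2y] swap r/1=19/707: DF=(1 − 19/707·(0.960200))/(1+19/707) = 9487/10000 ≈ 0.948700

1 1 4801/5000
2 2 9487/10000
s(1y) = (1/(4801/5000) − 1)/(1) = 199/4801 ≈ 4.1450%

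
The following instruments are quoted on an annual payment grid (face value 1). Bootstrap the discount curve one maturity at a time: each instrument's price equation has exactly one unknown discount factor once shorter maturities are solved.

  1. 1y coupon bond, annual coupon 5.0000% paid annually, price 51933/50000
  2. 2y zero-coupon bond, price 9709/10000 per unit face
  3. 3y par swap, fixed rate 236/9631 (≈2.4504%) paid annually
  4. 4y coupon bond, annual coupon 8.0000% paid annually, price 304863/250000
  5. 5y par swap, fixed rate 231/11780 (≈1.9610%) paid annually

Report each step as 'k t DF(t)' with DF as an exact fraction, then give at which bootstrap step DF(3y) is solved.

1 1 2473/2500
2 2 9709/10000
3 3 2323/2500
4 4 9151/10000
5 5 2269/2500
DF(3y) is solved at step 3

step 1 [1y] bond c/1=1/20: DF=(51933/50000 − 1/20·(0))/(1+1/20) = 2473/2500 ≈ 0.989200
step 2 [2y] zero: DF = P = 9709/10000 ≈ 0.970900
step 3 [3y] swap r/1=236/9631: DF=(1 − 236/9631·(0.989200+0.970900))/(1+236/9631) = 2323/2500 ≈ 0.929200
step 4 [4y] bond c/1=2/25: DF=(304863/250000 − 2/25·(0.989200+0.970900+0.929200))/(1+2/25) = 9151/10000 ≈ 0.915100
step 5 [5y] swap r/1=231/11780: DF=(1 − 231/11780·(0.989200+0.970900+0.929200+0.915100))/(1+231/11780) = 2269/2500 ≈ 0.907600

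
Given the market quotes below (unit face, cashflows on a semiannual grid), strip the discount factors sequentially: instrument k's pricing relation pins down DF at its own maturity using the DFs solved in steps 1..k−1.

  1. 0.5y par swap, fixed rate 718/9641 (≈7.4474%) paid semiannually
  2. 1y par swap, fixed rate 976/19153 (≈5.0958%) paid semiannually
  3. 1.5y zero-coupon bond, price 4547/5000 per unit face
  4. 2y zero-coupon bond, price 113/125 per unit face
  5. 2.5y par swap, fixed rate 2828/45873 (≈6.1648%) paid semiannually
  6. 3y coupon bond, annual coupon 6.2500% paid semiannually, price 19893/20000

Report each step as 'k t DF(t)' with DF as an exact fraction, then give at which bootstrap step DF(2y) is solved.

step 1 [0.5y] swap r/2=359/9641: DF=(1 − 359/9641·(0))/(1+359/9641) = 9641/10000 ≈ 0.964100
step 2 [1y] swap r/2=488/19153: DF=(1 − 488/19153·(0.964100))/(1+488/19153) = 1189/1250 ≈ 0.951200
step 3 [1.5y] zero: DF = P = 4547/5000 ≈ 0.909400
step 4 [2y] zero: DF = P = 113/125 ≈ 0.904000
step 5 [2.5y] swap r/2=1414/45873: DF=(1 − 1414/45873·(0.964100+0.951200+0.909400+0.904000))/(1+1414/45873) = 4293/5000 ≈ 0.858600
step 6 [3y] bond c/2=1/32: DF=(19893/20000 − 1/32·(0.964100+0.951200+0.909400+0.904000+0.858600))/(1+1/32) = 1651/2000 ≈ 0.825500

1 1/2 9641/10000
2 1 1189/1250
3 3/2 4547/5000
4 2 113/125
5 5/2 4293/5000
6 3 1651/2000
DF(2y) is solved at step 4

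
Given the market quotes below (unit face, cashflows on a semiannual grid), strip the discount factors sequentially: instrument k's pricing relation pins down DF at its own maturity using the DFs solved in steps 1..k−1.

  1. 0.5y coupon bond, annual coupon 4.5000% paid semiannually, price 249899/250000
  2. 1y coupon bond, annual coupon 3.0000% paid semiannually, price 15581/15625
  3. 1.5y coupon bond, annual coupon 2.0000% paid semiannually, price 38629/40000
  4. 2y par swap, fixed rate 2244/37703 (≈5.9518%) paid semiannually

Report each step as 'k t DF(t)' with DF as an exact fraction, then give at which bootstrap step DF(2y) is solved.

step 1 [0.5y] bond c/2=9/400: DF=(249899/250000 − 9/400·(0))/(1+9/400) = 611/625 ≈ 0.977600
step 2 [1y] bond c/2=3/200: DF=(15581/15625 − 3/200·(0.977600))/(1+3/200) = 121/125 ≈ 0.968000
step 3 [1.5y] bond c/2=1/100: DF=(38629/40000 − 1/100·(0.977600+0.968000))/(1+1/100) = 9369/10000 ≈ 0.936900
step 4 [2y] swap r/2=1122/37703: DF=(1 − 1122/37703·(0.977600+0.968000+0.936900))/(1+1122/37703) = 4439/5000 ≈ 0.887800

1 1/2 611/625
2 1 121/125
3 3/2 9369/10000
4 2 4439/5000
DF(2y) is solved at step 4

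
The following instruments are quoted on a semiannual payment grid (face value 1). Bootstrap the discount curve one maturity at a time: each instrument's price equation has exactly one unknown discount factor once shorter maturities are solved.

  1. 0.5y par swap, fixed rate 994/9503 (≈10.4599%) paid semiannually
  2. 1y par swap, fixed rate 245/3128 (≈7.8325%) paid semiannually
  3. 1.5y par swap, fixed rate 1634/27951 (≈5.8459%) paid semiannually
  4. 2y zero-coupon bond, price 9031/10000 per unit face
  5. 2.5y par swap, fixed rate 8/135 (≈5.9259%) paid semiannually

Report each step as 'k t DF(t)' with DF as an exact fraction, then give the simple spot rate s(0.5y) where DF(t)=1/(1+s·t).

1 1/2 9503/10000
2 1 1853/2000
3 3/2 9183/10000
4 2 9031/10000
5 5/2 1081/1250
s(0.5y) = (1/(9503/10000) − 1)/(1/2) = 994/9503 ≈ 10.4599%

step 1 [0.5y] swap r/2=497/9503: DF=(1 − 497/9503·(0))/(1+497/9503) = 9503/10000 ≈ 0.950300
step 2 [1y] swap r/2=245/6256: DF=(1 − 245/6256·(0.950300))/(1+245/6256) = 1853/2000 ≈ 0.926500
step 3 [1.5y] swap r/2=817/27951: DF=(1 − 817/27951·(0.950300+0.926500))/(1+817/27951) = 9183/10000 ≈ 0.918300
step 4 [2y] zero: DF = P = 9031/10000 ≈ 0.903100
step 5 [2.5y] swap r/2=4/135: DF=(1 − 4/135·(0.950300+0.926500+0.918300+0.903100))/(1+4/135) = 1081/1250 ≈ 0.864800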